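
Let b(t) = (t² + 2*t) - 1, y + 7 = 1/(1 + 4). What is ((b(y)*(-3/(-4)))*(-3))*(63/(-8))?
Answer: 448497/800 ≈ 560.62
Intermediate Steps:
y = -34/5 (y = -7 + 1/(1 + 4) = -7 + 1/5 = -7 + ⅕ = -34/5 ≈ -6.8000)
b(t) = -1 + t² + 2*t
((b(y)*(-3/(-4)))*(-3))*(63/(-8)) = (((-1 + (-34/5)² + 2*(-34/5))*(-3/(-4)))*(-3))*(63/(-8)) = (((-1 + 1156/25 - 68/5)*(-3*(-¼)))*(-3))*(63*(-⅛)) = (((791/25)*(¾))*(-3))*(-63/8) = ((2373/100)*(-3))*(-63/8) = -7119/100*(-63/8) = 448497/800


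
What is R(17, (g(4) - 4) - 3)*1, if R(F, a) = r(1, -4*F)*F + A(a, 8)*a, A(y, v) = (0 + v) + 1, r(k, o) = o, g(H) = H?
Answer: -1183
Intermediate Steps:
A(y, v) = 1 + v (A(y, v) = v + 1 = 1 + v)
R(F, a) = -4*F² + 9*a (R(F, a) = (-4*F)*F + (1 + 8)*a = -4*F² + 9*a)
R(17, (g(4) - 4) - 3)*1 = (-4*17² + 9*((4 - 4) - 3))*1 = (-4*289 + 9*(0 - 3))*1 = (-1156 + 9*(-3))*1 = (-1156 - 27)*1 = -1183*1 = -1183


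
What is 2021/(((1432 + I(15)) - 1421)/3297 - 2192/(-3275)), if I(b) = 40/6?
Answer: 65466303525/21854647 ≈ 2995.5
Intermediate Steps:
I(b) = 20/3 (I(b) = 40*(⅙) = 20/3)
2021/(((1432 + I(15)) - 1421)/3297 - 2192/(-3275)) = 2021/(((1432 + 20/3) - 1421)/3297 - 2192/(-3275)) = 2021/((4316/3 - 1421)*(1/3297) - 2192*(-1/3275)) = 2021/((53/3)*(1/3297) + 2192/3275) = 2021/(53/9891 + 2192/3275) = 2021/(21854647/32393025) = 2021*(32393025/21854647) = 65466303525/21854647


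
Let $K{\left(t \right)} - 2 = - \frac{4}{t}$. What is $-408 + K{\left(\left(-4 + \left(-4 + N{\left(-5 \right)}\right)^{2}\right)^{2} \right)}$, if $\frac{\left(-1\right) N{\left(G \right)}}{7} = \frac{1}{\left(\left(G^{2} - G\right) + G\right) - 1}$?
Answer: $- \frac{28004375254}{68973025} \approx -406.02$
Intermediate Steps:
$N{\left(G \right)} = - \frac{7}{-1 + G^{2}}$ ($N{\left(G \right)} = - \frac{7}{\left(\left(G^{2} - G\right) + G\right) - 1} = - \frac{7}{G^{2} - 1} = - \frac{7}{-1 + G^{2}}$)
$K{\left(t \right)} = 2 - \frac{4}{t}$
$-408 + K{\left(\left(-4 + \left(-4 + N{\left(-5 \right)}\right)^{2}\right)^{2} \right)} = -408 + \left(2 - \frac{4}{\left(-4 + \left(-4 - \frac{7}{-1 + \left(-5\right)^{2}}\right)^{2}\right)^{2}}\right) = -408 + \left(2 - \frac{4}{\left(-4 + \left(-4 - \frac{7}{-1 + 25}\right)^{2}\right)^{2}}\right) = -408 + \left(2 - \frac{4}{\left(-4 + \left(-4 - \frac{7}{24}\right)^{2}\right)^{2}}\right) = -408 + \left(2 - \frac{4}{\left(-4 + \left(- \frac{103}{24}\right)^{2}\right)^{2}}\right) = -408 + \left(2 - \frac{4}{\left(-4 + \frac{10609}{576}\right)^{2}}\right) = -408 + \left(2 - \frac{4}{\left(\frac{8305}{576}\right)^{2}}\right) = -408 + \left(2 - \frac{4}{\frac{68973025}{331776}}\right) = -408 + \left(2 - \frac{1327104}{68973025}\right) = -408 + \frac{136618946}{68973025} = - \frac{28004375254}{68973025}$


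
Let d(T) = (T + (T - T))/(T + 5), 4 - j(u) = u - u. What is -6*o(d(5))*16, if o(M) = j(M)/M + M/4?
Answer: -780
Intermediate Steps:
j(u) = 4 (j(u) = 4 - (u - u) = 4 - 1*0 = 4 + 0 = 4)
d(T) = T/(5 + T) (d(T) = (T + 0)/(5 + T) = T/(5 + T))
o(M) = 4/M + M/4
-6*o(d(5))*16 = -6*(4/((5/(5 + 5))) + (5/(5 + 5))/4)*16 = -6*(4/((5/10)) + (5/10)/4)*16 = -6*(4/((5*(1/10))) + (5*(1/10))/4)*16 = -6*(4/(1/2) + (1/4)*(1/2))*16 = -6*(4*2 + 1/8)*16 = -6*(8 + 1/8)*16 = -6*65/8*16 = -195/4*16 = -780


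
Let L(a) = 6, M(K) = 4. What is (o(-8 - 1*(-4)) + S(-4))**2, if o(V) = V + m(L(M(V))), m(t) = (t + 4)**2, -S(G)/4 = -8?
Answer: 16384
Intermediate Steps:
S(G) = 32 (S(G) = -4*(-8) = 32)
m(t) = (4 + t)**2
o(V) = 100 + V (o(V) = V + (4 + 6)**2 = V + 10**2 = V + 100 = 100 + V)
(o(-8 - 1*(-4)) + S(-4))**2 = ((100 + (-8 - 1*(-4))) + 32)**2 = ((100 + (-8 + 4)) + 32)**2 = ((100 - 4) + 32)**2 = (96 + 32)**2 = 128**2 = 16384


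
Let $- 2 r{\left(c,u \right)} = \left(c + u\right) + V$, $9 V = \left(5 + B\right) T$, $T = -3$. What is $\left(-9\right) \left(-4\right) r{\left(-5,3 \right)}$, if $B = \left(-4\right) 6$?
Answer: $-78$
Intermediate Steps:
$B = -24$
$V = \frac{19}{3}$ ($V = \frac{\left(5 - 24\right) \left(-3\right)}{9} = \frac{\left(-19\right) \left(-3\right)}{9} = \frac{1}{9} \cdot 57 = \frac{19}{3} \approx 6.3333$)
$r{\left(c,u \right)} = - \frac{19}{6} - \frac{c}{2} - \frac{u}{2}$ ($r{\left(c,u \right)} = - \frac{\left(c + u\right) + \frac{19}{3}}{2} = - \frac{\frac{19}{3} + c + u}{2} = - \frac{19}{6} - \frac{c}{2} - \frac{u}{2}$)
$\left(-9\right) \left(-4\right) r{\left(-5,3 \right)} = \left(-9\right) \left(-4\right) \left(- \frac{19}{6} - - \frac{5}{2} - \frac{3}{2}\right) = 36 \left(- \frac{19}{6} + \frac{5}{2} - \frac{3}{2}\right) = 36 \left(- \frac{13}{6}\right) = -78$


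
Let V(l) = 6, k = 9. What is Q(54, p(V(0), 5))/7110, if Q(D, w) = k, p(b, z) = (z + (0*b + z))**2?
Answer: 1/790 ≈ 0.0012658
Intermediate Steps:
p(b, z) = 4*z**2 (p(b, z) = (z + (0 + z))**2 = (z + z)**2 = (2*z)**2 = 4*z**2)
Q(D, w) = 9
Q(54, p(V(0), 5))/7110 = 9/7110 = 9*(1/7110) = 1/790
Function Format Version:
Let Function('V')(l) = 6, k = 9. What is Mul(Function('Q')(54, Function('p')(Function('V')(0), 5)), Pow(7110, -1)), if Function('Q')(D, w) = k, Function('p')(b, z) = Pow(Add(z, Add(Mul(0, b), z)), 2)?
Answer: Rational(1, 790) ≈ 0.0012658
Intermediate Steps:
Function('p')(b, z) = Mul(4, Pow(z, 2)) (Function('p')(b, z) = Pow(Add(z, Add(0, z)), 2) = Pow(Add(z, z), 2) = Pow(Mul(2, z), 2) = Mul(4, Pow(z, 2)))
Function('Q')(D, w) = 9
Mul(Function('Q')(54, Function('p')(Function('V')(0), 5)), Pow(7110, -1)) = Mul(9, Pow(7110, -1)) = Mul(9, Rational(1, 7110)) = Rational(1, 790)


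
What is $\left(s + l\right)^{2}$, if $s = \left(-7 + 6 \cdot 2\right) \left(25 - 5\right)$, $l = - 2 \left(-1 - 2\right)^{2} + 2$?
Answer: $7056$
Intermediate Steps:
$l = -16$ ($l = - 2 \left(-3\right)^{2} + 2 = \left(-2\right) 9 + 2 = -18 + 2 = -16$)
$s = 100$ ($s = \left(-7 + 12\right) 20 = 5 \cdot 20 = 100$)
$\left(s + l\right)^{2} = \left(100 - 16\right)^{2} = 84^{2} = 7056$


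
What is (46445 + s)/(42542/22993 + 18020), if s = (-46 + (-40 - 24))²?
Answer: 1346125185/414376402 ≈ 3.2486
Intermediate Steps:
s = 12100 (s = (-46 - 64)² = (-110)² = 12100)
(46445 + s)/(42542/22993 + 18020) = (46445 + 12100)/(42542/22993 + 18020) = 58545/(42542*(1/22993) + 18020) = 58545/(42542/22993 + 18020) = 58545/(414376402/22993) = 58545*(22993/414376402) = 1346125185/414376402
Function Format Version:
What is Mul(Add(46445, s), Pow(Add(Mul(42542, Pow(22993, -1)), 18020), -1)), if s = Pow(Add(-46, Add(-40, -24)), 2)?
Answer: Rational(1346125185, 414376402) ≈ 3.2486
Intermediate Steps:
s = 12100 (s = Pow(Add(-46, -64), 2) = Pow(-110, 2) = 12100)
Mul(Add(46445, s), Pow(Add(Mul(42542, Pow(22993, -1)), 18020), -1)) = Mul(Add(46445, 12100), Pow(Add(Mul(42542, Pow(22993, -1)), 18020), -1)) = Mul(58545, Pow(Add(Mul(42542, Rational(1, 22993)), 18020), -1)) = Mul(58545, Pow(Add(Rational(42542, 22993), 18020), -1)) = Mul(58545, Pow(Rational(414376402, 22993), -1)) = Mul(58545, Rational(22993, 414376402)) = Rational(1346125185, 414376402)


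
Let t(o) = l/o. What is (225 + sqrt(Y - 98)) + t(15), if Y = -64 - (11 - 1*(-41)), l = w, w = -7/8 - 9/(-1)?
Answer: 5413/24 + I*sqrt(214) ≈ 225.54 + 14.629*I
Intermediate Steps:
w = 65/8 (w = -7*1/8 - 9*(-1) = -7/8 + 9 = 65/8 ≈ 8.1250)
l = 65/8 ≈ 8.1250
t(o) = 65/(8*o)
Y = -116 (Y = -64 - (11 + 41) = -64 - 1*52 = -64 - 52 = -116)
(225 + sqrt(Y - 98)) + t(15) = (225 + sqrt(-116 - 98)) + (65/8)/15 = (225 + sqrt(-214)) + (65/8)*(1/15) = (225 + I*sqrt(214)) + 13/24 = 5413/24 + I*sqrt(214)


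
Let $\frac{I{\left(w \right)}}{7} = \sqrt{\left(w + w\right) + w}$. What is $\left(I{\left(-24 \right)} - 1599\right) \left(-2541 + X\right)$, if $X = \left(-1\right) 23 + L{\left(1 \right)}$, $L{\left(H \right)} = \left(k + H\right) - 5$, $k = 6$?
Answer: $4096638 - 107604 i \sqrt{2} \approx 4.0966 \cdot 10^{6} - 1.5218 \cdot 10^{5} i$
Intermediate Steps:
$L{\left(H \right)} = 1 + H$ ($L{\left(H \right)} = \left(6 + H\right) - 5 = 1 + H$)
$I{\left(w \right)} = 7 \sqrt{3} \sqrt{w}$ ($I{\left(w \right)} = 7 \sqrt{\left(w + w\right) + w} = 7 \sqrt{2 w + w} = 7 \sqrt{3 w} = 7 \sqrt{3} \sqrt{w}$)
$X = -21$ ($X = \left(-1\right) 23 + \left(1 + 1\right) = -23 + 2 = -21$)
$\left(I{\left(-24 \right)} - 1599\right) \left(-2541 + X\right) = \left(7 \sqrt{3} \sqrt{-24} - 1599\right) \left(-2541 - 21\right) = \left(7 \sqrt{3} \cdot 2 i \sqrt{6} - 1599\right) \left(-2562\right) = \left(42 i \sqrt{2} - 1599\right) \left(-2562\right) = \left(-1599 + 42 i \sqrt{2}\right) \left(-2562\right) = 4096638 - 107604 i \sqrt{2}$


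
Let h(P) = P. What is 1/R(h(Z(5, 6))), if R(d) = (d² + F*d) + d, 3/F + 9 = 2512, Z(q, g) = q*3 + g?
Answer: 2503/1156449 ≈ 0.0021644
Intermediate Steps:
Z(q, g) = g + 3*q (Z(q, g) = 3*q + g = g + 3*q)
F = 3/2503 (F = 3/(-9 + 2512) = 3/2503 ≈ 0.0011986)
R(d) = d² + 2506*d/2503 (R(d) = (d² + 3*d/2503) + d = d² + 2506*d/2503)
1/R(h(Z(5, 6))) = 1/((6 + 3*5)*(2506 + 2503*(6 + 3*5))/2503) = 1/((6 + 15)*(2506 + 2503*(6 + 15))/2503) = 1/((1/2503)*21*(2506 + 2503*21)) = 1/((1/2503)*21*(2506 + 52563)) = 1/((1/2503)*21*55069) = 1/(1156449/2503) = 2503/1156449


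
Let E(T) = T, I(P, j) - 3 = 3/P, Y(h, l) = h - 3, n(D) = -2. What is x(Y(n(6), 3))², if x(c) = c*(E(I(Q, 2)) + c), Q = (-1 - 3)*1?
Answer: 3025/16 ≈ 189.06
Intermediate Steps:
Q = -4 (Q = -4*1 = -4)
Y(h, l) = -3 + h
I(P, j) = 3 + 3/P
x(c) = c*(9/4 + c) (x(c) = c*((3 + 3/(-4)) + c) = c*((3 + 3*(-¼)) + c) = c*((3 - ¾) + c) = c*(9/4 + c))
x(Y(n(6), 3))² = ((-3 - 2)*(9 + 4*(-3 - 2))/4)² = ((¼)*(-5)*(9 + 4*(-5)))² = ((¼)*(-5)*(9 - 20))² = ((¼)*(-5)*(-11))² = (55/4)² = 3025/16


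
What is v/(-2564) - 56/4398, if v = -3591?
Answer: 7824817/5638236 ≈ 1.3878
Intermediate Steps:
v/(-2564) - 56/4398 = -3591/(-2564) - 56/4398 = -3591*(-1/2564) - 56*1/4398 = 3591/2564 - 28/2199 = 7824817/5638236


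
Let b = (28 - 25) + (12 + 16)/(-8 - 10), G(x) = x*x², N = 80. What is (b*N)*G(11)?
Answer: 1384240/9 ≈ 1.5380e+5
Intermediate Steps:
G(x) = x³
b = 13/9 (b = 3 + 28/(-18) = 3 + 28*(-1/18) = 3 - 14/9 = 13/9 ≈ 1.4444)
(b*N)*G(11) = ((13/9)*80)*11³ = (1040/9)*1331 = 1384240/9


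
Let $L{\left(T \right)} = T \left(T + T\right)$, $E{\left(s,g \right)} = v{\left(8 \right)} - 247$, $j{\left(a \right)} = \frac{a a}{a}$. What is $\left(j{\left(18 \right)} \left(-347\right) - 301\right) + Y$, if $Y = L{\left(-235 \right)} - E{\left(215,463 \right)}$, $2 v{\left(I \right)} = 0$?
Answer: $104150$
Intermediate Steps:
$j{\left(a \right)} = a$ ($j{\left(a \right)} = \frac{a^{2}}{a} = a$)
$v{\left(I \right)} = 0$ ($v{\left(I \right)} = \frac{1}{2} \cdot 0 = 0$)
$E{\left(s,g \right)} = -247$ ($E{\left(s,g \right)} = 0 - 247 = -247$)
$L{\left(T \right)} = 2 T^{2}$ ($L{\left(T \right)} = T 2 T = 2 T^{2}$)
$Y = 110697$ ($Y = 2 \left(-235\right)^{2} - -247 = 2 \cdot 55225 + 247 = 110450 + 247 = 110697$)
$\left(j{\left(18 \right)} \left(-347\right) - 301\right) + Y = \left(18 \left(-347\right) - 301\right) + 110697 = \left(-6246 - 301\right) + 110697 = -6547 + 110697 = 104150$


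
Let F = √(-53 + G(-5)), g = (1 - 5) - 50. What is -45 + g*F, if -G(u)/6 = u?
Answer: -45 - 54*I*√23 ≈ -45.0 - 258.98*I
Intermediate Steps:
g = -54 (g = -4 - 50 = -54)
G(u) = -6*u
F = I*√23 (F = √(-53 - 6*(-5)) = √(-53 + 30) = √(-23) = I*√23 ≈ 4.7958*I)
-45 + g*F = -45 - 54*I*√23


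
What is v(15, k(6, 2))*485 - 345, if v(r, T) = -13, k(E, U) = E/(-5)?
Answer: -6650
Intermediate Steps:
k(E, U) = -E/5 (k(E, U) = E*(-⅕) = -E/5)
v(15, k(6, 2))*485 - 345 = -13*485 - 345 = -6305 - 345 = -6650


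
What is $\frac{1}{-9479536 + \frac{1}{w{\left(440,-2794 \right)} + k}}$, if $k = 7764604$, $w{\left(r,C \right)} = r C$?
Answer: $- \frac{6535244}{61951080766783} \approx -1.0549 \cdot 10^{-7}$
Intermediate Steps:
$w{\left(r,C \right)} = C r$
$\frac{1}{-9479536 + \frac{1}{w{\left(440,-2794 \right)} + k}} = \frac{1}{-9479536 + \frac{1}{\left(-2794\right) 440 + 7764604}} = \frac{1}{-9479536 + \frac{1}{-1229360 + 7764604}} = \frac{1}{-9479536 + \frac{1}{6535244}} = \frac{1}{- \frac{61951080766783}{6535244}} = - \frac{6535244}{61951080766783}$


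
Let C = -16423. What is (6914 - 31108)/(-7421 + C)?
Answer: 12097/11922 ≈ 1.0147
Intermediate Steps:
(6914 - 31108)/(-7421 + C) = (6914 - 31108)/(-7421 - 16423) = -24194/(-23844) = -24194*(-1/23844) = 12097/11922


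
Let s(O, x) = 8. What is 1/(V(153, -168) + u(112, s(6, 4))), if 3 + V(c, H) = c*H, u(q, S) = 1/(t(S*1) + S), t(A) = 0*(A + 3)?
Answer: -8/205655 ≈ -3.8900e-5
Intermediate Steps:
t(A) = 0 (t(A) = 0*(3 + A) = 0)
u(q, S) = 1/S (u(q, S) = 1/(0 + S) = 1/S)
V(c, H) = -3 + H*c (V(c, H) = -3 + c*H = -3 + H*c)
1/(V(153, -168) + u(112, s(6, 4))) = 1/((-3 - 168*153) + 1/8) = 1/((-3 - 25704) + 1/8) = 1/(-25707 + 1/8) = 1/(-205655/8) = -8/205655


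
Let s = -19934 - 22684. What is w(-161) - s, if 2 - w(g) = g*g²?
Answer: 4215901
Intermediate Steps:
w(g) = 2 - g³ (w(g) = 2 - g*g² = 2 - g³)
s = -42618
w(-161) - s = (2 - 1*(-161)³) - 1*(-42618) = (2 - 1*(-4173281)) + 42618 = (2 + 4173281) + 42618 = 4173283 + 42618 = 4215901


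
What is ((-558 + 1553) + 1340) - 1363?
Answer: 972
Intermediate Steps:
((-558 + 1553) + 1340) - 1363 = (995 + 1340) - 1363 = 2335 - 1363 = 972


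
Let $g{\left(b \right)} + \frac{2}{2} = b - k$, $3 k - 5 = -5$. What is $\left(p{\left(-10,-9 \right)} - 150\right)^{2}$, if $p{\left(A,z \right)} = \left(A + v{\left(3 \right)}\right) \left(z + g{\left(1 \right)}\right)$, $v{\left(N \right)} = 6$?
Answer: $12996$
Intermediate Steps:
$k = 0$ ($k = \frac{5}{3} + \frac{1}{3} \left(-5\right) = \frac{5}{3} - \frac{5}{3} = 0$)
$g{\left(b \right)} = -1 + b$ ($g{\left(b \right)} = -1 + \left(b - 0\right) = -1 + \left(b + 0\right) = -1 + b$)
$p{\left(A,z \right)} = z \left(6 + A\right)$ ($p{\left(A,z \right)} = \left(A + 6\right) \left(z + \left(-1 + 1\right)\right) = \left(6 + A\right) \left(z + 0\right) = \left(6 + A\right) z = z \left(6 + A\right)$)
$\left(p{\left(-10,-9 \right)} - 150\right)^{2} = \left(- 9 \left(6 - 10\right) - 150\right)^{2} = \left(\left(-9\right) \left(-4\right) - 150\right)^{2} = \left(36 - 150\right)^{2} = \left(-114\right)^{2} = 12996$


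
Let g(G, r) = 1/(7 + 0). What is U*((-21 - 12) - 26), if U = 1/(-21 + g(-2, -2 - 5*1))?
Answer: 413/146 ≈ 2.8288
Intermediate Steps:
g(G, r) = ⅐ (g(G, r) = 1/7 = ⅐)
U = -7/146 (U = 1/(-21 + ⅐) = 1/(-146/7) = -7/146 ≈ -0.047945)
U*((-21 - 12) - 26) = -7*((-21 - 12) - 26)/146 = -7*(-33 - 26)/146 = -7/146*(-59) = 413/146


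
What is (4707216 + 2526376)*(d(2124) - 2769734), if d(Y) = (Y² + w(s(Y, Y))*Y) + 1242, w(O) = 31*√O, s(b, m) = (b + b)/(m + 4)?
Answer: 12607311759328 + 714432947472*√15694/133 ≈ 1.3280e+13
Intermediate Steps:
s(b, m) = 2*b/(4 + m) (s(b, m) = (2*b)/(4 + m) = 2*b/(4 + m))
d(Y) = 1242 + Y² + 31*Y*√2*√(Y/(4 + Y)) (d(Y) = (Y² + (31*√(2*Y/(4 + Y)))*Y) + 1242 = (Y² + (31*(√2*√(Y/(4 + Y))))*Y) + 1242 = (Y² + (31*√2*√(Y/(4 + Y)))*Y) + 1242 = (Y² + 31*Y*√2*√(Y/(4 + Y))) + 1242 = 1242 + Y² + 31*Y*√2*√(Y/(4 + Y)))
(4707216 + 2526376)*(d(2124) - 2769734) = (4707216 + 2526376)*((1242 + 2124² + 31*2124*√2*√(2124/(4 + 2124))) - 2769734) = 7233592*((1242 + 4511376 + 31*2124*√2*√(2124/2128)) - 2769734) = 7233592*((1242 + 4511376 + 31*2124*√2*√(2124*(1/2128))) - 2769734) = 7233592*((1242 + 4511376 + 31*2124*√2*√(531/532)) - 2769734) = 7233592*((1242 + 4511376 + 31*2124*√2*(3*√7847/266)) - 2769734) = 7233592*((1242 + 4511376 + 98766*√15694/133) - 2769734) = 7233592*((4512618 + 98766*√15694/133) - 2769734) = 7233592*(1742884 + 98766*√15694/133) = 12607311759328 + 714432947472*√15694/133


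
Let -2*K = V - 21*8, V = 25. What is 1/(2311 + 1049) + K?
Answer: 240241/3360 ≈ 71.500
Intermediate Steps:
K = 143/2 (K = -(25 - 21*8)/2 = -(25 - 168)/2 = -½*(-143) = 143/2 ≈ 71.500)
1/(2311 + 1049) + K = 1/(2311 + 1049) + 143/2 = 1/3360 + 143/2 = 240241/3360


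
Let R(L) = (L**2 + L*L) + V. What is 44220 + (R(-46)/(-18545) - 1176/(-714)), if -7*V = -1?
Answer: 19518051859/441371 ≈ 44221.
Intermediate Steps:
V = 1/7 (V = -1/7*(-1) = 1/7 ≈ 0.14286)
R(L) = 1/7 + 2*L**2 (R(L) = (L**2 + L*L) + 1/7 = (L**2 + L**2) + 1/7 = 2*L**2 + 1/7 = 1/7 + 2*L**2)
44220 + (R(-46)/(-18545) - 1176/(-714)) = 44220 + ((1/7 + 2*(-46)**2)/(-18545) - 1176/(-714)) = 44220 + ((1/7 + 2*2116)*(-1/18545) - 1176*(-1/714)) = 44220 + ((1/7 + 4232)*(-1/18545) + 28/17) = 44220 + ((29625/7)*(-1/18545) + 28/17) = 44220 + (-5925/25963 + 28/17) = 44220 + 626239/441371 = 19518051859/441371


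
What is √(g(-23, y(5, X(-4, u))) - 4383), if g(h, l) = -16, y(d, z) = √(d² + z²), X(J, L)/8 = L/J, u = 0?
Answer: I*√4399 ≈ 66.325*I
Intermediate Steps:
X(J, L) = 8*L/J (X(J, L) = 8*(L/J) = 8*L/J)
√(g(-23, y(5, X(-4, u))) - 4383) = √(-16 - 4383) = √(-4399) = I*√4399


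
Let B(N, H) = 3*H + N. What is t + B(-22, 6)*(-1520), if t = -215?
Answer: 5865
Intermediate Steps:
B(N, H) = N + 3*H
t + B(-22, 6)*(-1520) = -215 + (-22 + 3*6)*(-1520) = -215 + (-22 + 18)*(-1520) = -215 - 4*(-1520) = -215 + 6080 = 5865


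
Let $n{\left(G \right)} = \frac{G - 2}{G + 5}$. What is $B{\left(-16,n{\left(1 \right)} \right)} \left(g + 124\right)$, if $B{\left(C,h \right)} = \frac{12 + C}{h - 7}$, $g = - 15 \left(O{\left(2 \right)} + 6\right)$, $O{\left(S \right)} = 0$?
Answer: $\frac{816}{43} \approx 18.977$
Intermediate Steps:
$n{\left(G \right)} = \frac{-2 + G}{5 + G}$
$g = -90$ ($g = - 15 \left(0 + 6\right) = \left(-15\right) 6 = -90$)
$B{\left(C,h \right)} = \frac{12 + C}{-7 + h}$
$B{\left(-16,n{\left(1 \right)} \right)} \left(g + 124\right) = \frac{12 - 16}{-7 + \frac{-2 + 1}{5 + 1}} \left(-90 + 124\right) = \frac{1}{-7 + \frac{1}{6} \left(-1\right)} \left(-4\right) 34 = \frac{1}{-7 - \frac{1}{6}} \left(-4\right) 34 = \frac{1}{- \frac{43}{6}} \left(-4\right) 34 = \left(- \frac{6}{43}\right) \left(-4\right) 34 = \frac{24}{43} \cdot 34 = \frac{816}{43}$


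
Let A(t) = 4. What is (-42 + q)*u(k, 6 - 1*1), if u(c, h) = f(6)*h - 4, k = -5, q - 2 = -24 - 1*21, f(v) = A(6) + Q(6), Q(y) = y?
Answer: -3910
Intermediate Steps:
f(v) = 10 (f(v) = 4 + 6 = 10)
q = -43 (q = 2 + (-24 - 1*21) = 2 + (-24 - 21) = 2 - 45 = -43)
u(c, h) = -4 + 10*h (u(c, h) = 10*h - 4 = -4 + 10*h)
(-42 + q)*u(k, 6 - 1*1) = (-42 - 43)*(-4 + 10*(6 - 1*1)) = -85*(-4 + 10*(6 - 1)) = -85*(-4 + 10*5) = -85*(-4 + 50) = -85*46 = -3910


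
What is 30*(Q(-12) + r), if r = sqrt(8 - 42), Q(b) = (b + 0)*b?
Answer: 4320 + 30*I*sqrt(34) ≈ 4320.0 + 174.93*I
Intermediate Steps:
Q(b) = b**2 (Q(b) = b*b = b**2)
r = I*sqrt(34) (r = sqrt(-34) = I*sqrt(34) ≈ 5.8309*I)
30*(Q(-12) + r) = 30*((-12)**2 + I*sqrt(34)) = 30*(144 + I*sqrt(34)) = 4320 + 30*I*sqrt(34)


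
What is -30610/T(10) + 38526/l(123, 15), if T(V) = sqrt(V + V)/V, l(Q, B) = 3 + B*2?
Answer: 12842/11 - 30610*sqrt(5) ≈ -67279.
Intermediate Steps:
l(Q, B) = 3 + 2*B
T(V) = sqrt(2)/sqrt(V) (T(V) = sqrt(2*V)/V = (sqrt(2)*sqrt(V))/V = sqrt(2)/sqrt(V))
-30610/T(10) + 38526/l(123, 15) = -30610*sqrt(5) + 38526/(3 + 2*15) = -30610*sqrt(5) + 38526/(3 + 30) = -30610*sqrt(5) + 38526/33 = -30610*sqrt(5) + 38526*(1/33) = -30610*sqrt(5) + 12842/11 = 12842/11 - 30610*sqrt(5)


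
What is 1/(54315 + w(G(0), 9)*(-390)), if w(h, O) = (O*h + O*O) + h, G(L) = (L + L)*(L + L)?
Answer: 1/22725 ≈ 4.4004e-5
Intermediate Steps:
G(L) = 4*L² (G(L) = (2*L)*(2*L) = 4*L²)
w(h, O) = h + O² + O*h (w(h, O) = (O*h + O²) + h = (O² + O*h) + h = h + O² + O*h)
1/(54315 + w(G(0), 9)*(-390)) = 1/(54315 + (4*0² + 9² + 9*(4*0²))*(-390)) = 1/(54315 + (4*0 + 81 + 9*(4*0))*(-390)) = 1/(54315 + (0 + 81 + 9*0)*(-390)) = 1/(54315 + (0 + 81 + 0)*(-390)) = 1/(54315 + 81*(-390)) = 1/(54315 - 31590) = 1/22725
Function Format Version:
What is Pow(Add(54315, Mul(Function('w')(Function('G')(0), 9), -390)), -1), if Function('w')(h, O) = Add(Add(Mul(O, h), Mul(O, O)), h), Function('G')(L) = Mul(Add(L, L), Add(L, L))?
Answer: Rational(1, 22725) ≈ 4.4004e-5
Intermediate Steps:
Function('G')(L) = Mul(4, Pow(L, 2)) (Function('G')(L) = Mul(Mul(2, L), Mul(2, L)) = Mul(4, Pow(L, 2)))
Function('w')(h, O) = Add(h, Pow(O, 2), Mul(O, h)) (Function('w')(h, O) = Add(Add(Mul(O, h), Pow(O, 2)), h) = Add(Add(Pow(O, 2), Mul(O, h)), h) = Add(h, Pow(O, 2), Mul(O, h)))
Pow(Add(54315, Mul(Function('w')(Function('G')(0), 9), -390)), -1) = Pow(Add(54315, Mul(Add(Mul(4, Pow(0, 2)), Pow(9, 2), Mul(9, Mul(4, Pow(0, 2)))), -390)), -1) = Pow(Add(54315, Mul(Add(Mul(4, 0), 81, Mul(9, Mul(4, 0))), -390)), -1) = Pow(Add(54315, Mul(Add(0, 81, Mul(9, 0)), -390)), -1) = Pow(Add(54315, Mul(Add(0, 81, 0), -390)), -1) = Pow(Add(54315, Mul(81, -390)), -1) = Pow(Add(54315, -31590), -1) = Pow(22725, -1) = Rational(1, 22725)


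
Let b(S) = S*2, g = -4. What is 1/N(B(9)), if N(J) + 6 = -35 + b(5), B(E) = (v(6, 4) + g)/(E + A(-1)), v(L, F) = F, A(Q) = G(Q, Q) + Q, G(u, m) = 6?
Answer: -1/31 ≈ -0.032258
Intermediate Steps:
A(Q) = 6 + Q
B(E) = 0 (B(E) = (4 - 4)/(E + (6 - 1)) = 0/(E + 5) = 0/(5 + E) = 0)
b(S) = 2*S
N(J) = -31 (N(J) = -6 + (-35 + 2*5) = -6 + (-35 + 10) = -6 - 25 = -31)
1/N(B(9)) = 1/(-31) = -1/31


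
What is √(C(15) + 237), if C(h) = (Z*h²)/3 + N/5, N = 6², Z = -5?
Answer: I*√3270/5 ≈ 11.437*I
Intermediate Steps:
N = 36
C(h) = 36/5 - 5*h²/3 (C(h) = -5*h²/3 + 36/5 = 36/5 - 5*h²/3)
√(C(15) + 237) = √((36/5 - 5/3*15²) + 237) = √((36/5 - 5/3*225) + 237) = √((36/5 - 375) + 237) = √(-1839/5 + 237) = √(-654/5) = I*√3270/5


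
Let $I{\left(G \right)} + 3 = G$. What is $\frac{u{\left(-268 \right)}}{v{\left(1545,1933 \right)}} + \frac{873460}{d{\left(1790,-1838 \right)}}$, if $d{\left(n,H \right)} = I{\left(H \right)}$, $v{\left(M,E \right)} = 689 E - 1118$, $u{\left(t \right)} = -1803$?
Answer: $- \frac{55349197003}{116659699} \approx -474.45$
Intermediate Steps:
$I{\left(G \right)} = -3 + G$
$v{\left(M,E \right)} = -1118 + 689 E$
$d{\left(n,H \right)} = -3 + H$
$\frac{u{\left(-268 \right)}}{v{\left(1545,1933 \right)}} + \frac{873460}{d{\left(1790,-1838 \right)}} = - \frac{1803}{-1118 + 689 \cdot 1933} + \frac{873460}{-3 - 1838} = - \frac{1803}{-1118 + 1331837} + \frac{873460}{-1841} = - \frac{1803}{1330719} + 873460 \left(- \frac{1}{1841}\right) = \left(-1803\right) \frac{1}{1330719} - \frac{124780}{263} = - \frac{601}{443573} - \frac{124780}{263} = - \frac{55349197003}{116659699}$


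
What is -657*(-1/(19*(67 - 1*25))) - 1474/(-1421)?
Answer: 100469/53998 ≈ 1.8606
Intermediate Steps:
-657*(-1/(19*(67 - 1*25))) - 1474/(-1421) = -657*(-1/(19*(67 - 25))) - 1474*(-1/1421) = -657/((-19*42)) + 1474/1421 = -657/(-798) + 1474/1421 = -657*(-1/798) + 1474/1421 = 219/266 + 1474/1421 = 100469/53998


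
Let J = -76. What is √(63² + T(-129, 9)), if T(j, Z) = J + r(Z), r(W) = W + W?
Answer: √3911 ≈ 62.538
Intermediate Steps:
r(W) = 2*W
T(j, Z) = -76 + 2*Z
√(63² + T(-129, 9)) = √(63² + (-76 + 2*9)) = √(3969 + (-76 + 18)) = √(3969 - 58) = √3911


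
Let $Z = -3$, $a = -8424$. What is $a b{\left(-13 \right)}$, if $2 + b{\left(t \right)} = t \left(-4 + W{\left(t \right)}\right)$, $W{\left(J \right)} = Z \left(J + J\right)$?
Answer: $8120736$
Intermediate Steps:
$W{\left(J \right)} = - 6 J$ ($W{\left(J \right)} = - 3 \left(J + J\right) = - 3 \cdot 2 J = - 6 J$)
$b{\left(t \right)} = -2 + t \left(-4 - 6 t\right)$
$a b{\left(-13 \right)} = - 8424 \left(-2 - 6 \left(-13\right)^{2} - -52\right) = - 8424 \left(-2 - 1014 + 52\right) = \left(-8424\right) \left(-964\right) = 8120736$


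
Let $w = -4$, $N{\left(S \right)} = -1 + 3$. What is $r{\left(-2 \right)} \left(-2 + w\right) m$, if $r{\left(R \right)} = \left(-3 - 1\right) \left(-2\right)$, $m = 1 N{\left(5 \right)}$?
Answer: $-96$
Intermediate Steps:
$N{\left(S \right)} = 2$
$m = 2$ ($m = 1 \cdot 2 = 2$)
$r{\left(R \right)} = 8$ ($r{\left(R \right)} = \left(-4\right) \left(-2\right) = 8$)
$r{\left(-2 \right)} \left(-2 + w\right) m = 8 \left(-2 - 4\right) 2 = 8 \left(-6\right) 2 = \left(-48\right) 2 = -96$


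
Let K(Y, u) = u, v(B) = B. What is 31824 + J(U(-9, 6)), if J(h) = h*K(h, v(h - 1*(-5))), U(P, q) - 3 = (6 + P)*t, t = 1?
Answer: 31824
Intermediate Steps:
U(P, q) = 9 + P (U(P, q) = 3 + (6 + P)*1 = 3 + (6 + P) = 9 + P)
J(h) = h*(5 + h) (J(h) = h*(h - 1*(-5)) = h*(h + 5) = h*(5 + h))
31824 + J(U(-9, 6)) = 31824 + (9 - 9)*(5 + (9 - 9)) = 31824 + 0*(5 + 0) = 31824 + 0*5 = 31824 + 0 = 31824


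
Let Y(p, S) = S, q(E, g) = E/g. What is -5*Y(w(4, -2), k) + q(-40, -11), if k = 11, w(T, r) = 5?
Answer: -565/11 ≈ -51.364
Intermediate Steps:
-5*Y(w(4, -2), k) + q(-40, -11) = -5*11 - 40/(-11) = -55 - 40*(-1/11) = -55 + 40/11 = -565/11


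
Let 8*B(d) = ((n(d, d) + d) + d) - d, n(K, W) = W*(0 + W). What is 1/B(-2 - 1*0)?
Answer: 4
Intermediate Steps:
n(K, W) = W² (n(K, W) = W*W = W²)
B(d) = d/8 + d²/8 (B(d) = (((d² + d) + d) - d)/8 = (((d + d²) + d) - d)/8 = ((d² + 2*d) - d)/8 = (d + d²)/8 = d/8 + d²/8)
1/B(-2 - 1*0) = 1/((-2 - 1*0)*(1 + (-2 - 1*0))/8) = 1/((-2 + 0)*(1 + (-2 + 0))/8) = 1/((⅛)*(-2)*(1 - 2)) = 1/((⅛)*(-2)*(-1)) = 1/(¼) = 4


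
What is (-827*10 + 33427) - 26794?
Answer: -1637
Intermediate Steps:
(-827*10 + 33427) - 26794 = (-8270 + 33427) - 26794 = 25157 - 26794 = -1637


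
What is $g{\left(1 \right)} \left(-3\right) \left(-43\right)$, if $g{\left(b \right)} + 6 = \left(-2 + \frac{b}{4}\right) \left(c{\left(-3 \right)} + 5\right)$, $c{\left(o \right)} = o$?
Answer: $- \frac{2451}{2} \approx -1225.5$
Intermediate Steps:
$g{\left(b \right)} = -10 + \frac{b}{2}$ ($g{\left(b \right)} = -6 + \left(-2 + \frac{b}{4}\right) \left(-3 + 5\right) = -6 + \left(-2 + b \frac{1}{4}\right) 2 = -6 + \left(-2 + \frac{b}{4}\right) 2 = -6 + \left(-4 + \frac{b}{2}\right) = -10 + \frac{b}{2}$)
$g{\left(1 \right)} \left(-3\right) \left(-43\right) = \left(-10 + \frac{1}{2} \cdot 1\right) \left(-3\right) \left(-43\right) = \left(-10 + \frac{1}{2}\right) \left(-3\right) \left(-43\right) = \left(- \frac{19}{2}\right) \left(-3\right) \left(-43\right) = \frac{57}{2} \left(-43\right) = - \frac{2451}{2}$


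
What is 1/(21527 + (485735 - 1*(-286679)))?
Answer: 1/793941 ≈ 1.2595e-6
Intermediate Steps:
1/(21527 + (485735 - 1*(-286679))) = 1/(21527 + (485735 + 286679)) = 1/(21527 + 772414) = 1/793941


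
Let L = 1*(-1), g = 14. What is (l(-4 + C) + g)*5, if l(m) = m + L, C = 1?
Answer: 50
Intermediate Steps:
L = -1
l(m) = -1 + m (l(m) = m - 1 = -1 + m)
(l(-4 + C) + g)*5 = ((-1 + (-4 + 1)) + 14)*5 = ((-1 - 3) + 14)*5 = (-4 + 14)*5 = 10*5 = 50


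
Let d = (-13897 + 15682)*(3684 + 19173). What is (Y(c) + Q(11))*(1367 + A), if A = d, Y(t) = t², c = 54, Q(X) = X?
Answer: 119424854824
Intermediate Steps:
d = 40799745 (d = 1785*22857 = 40799745)
A = 40799745
(Y(c) + Q(11))*(1367 + A) = (54² + 11)*(1367 + 40799745) = (2916 + 11)*40801112 = 2927*40801112 = 119424854824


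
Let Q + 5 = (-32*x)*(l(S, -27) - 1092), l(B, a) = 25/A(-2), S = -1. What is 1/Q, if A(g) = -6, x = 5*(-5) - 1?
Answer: -3/2736047 ≈ -1.0965e-6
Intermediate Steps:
x = -26 (x = -25 - 1 = -26)
l(B, a) = -25/6 (l(B, a) = 25/(-6) = 25*(-⅙) = -25/6)
Q = -2736047/3 (Q = -5 + (-32*(-26))*(-25/6 - 1092) = -5 + 832*(-6577/6) = -5 - 2736032/3 = -2736047/3 ≈ -9.1202e+5)
1/Q = 1/(-2736047/3) = -3/2736047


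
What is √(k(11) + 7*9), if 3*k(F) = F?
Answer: 10*√6/3 ≈ 8.1650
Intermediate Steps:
k(F) = F/3
√(k(11) + 7*9) = √((⅓)*11 + 7*9) = √(11/3 + 63) = √(200/3) = 10*√6/3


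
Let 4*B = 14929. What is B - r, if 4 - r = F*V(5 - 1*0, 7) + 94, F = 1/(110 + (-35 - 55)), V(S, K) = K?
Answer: 19113/5 ≈ 3822.6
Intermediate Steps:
F = 1/20 (F = 1/(110 - 90) = 1/20 ≈ 0.050000)
B = 14929/4 (B = (1/4)*14929 = 14929/4 ≈ 3732.3)
r = -1807/20 (r = 4 - ((1/20)*7 + 94) = 4 - (7/20 + 94) = 4 - 1*1887/20 = 4 - 1887/20 = -1807/20 ≈ -90.350)
B - r = 14929/4 - 1*(-1807/20) = 14929/4 + 1807/20 = 19113/5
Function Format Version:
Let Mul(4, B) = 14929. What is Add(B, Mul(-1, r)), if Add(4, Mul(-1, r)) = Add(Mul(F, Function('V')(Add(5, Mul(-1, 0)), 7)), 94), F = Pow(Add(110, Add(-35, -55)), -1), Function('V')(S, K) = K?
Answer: Rational(19113, 5) ≈ 3822.6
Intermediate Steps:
F = Rational(1, 20) (F = Pow(Add(110, -90), -1) = Pow(20, -1) = Rational(1, 20) ≈ 0.050000)
B = Rational(14929, 4) (B = Mul(Rational(1, 4), 14929) = Rational(14929, 4) ≈ 3732.3)
r = Rational(-1807, 20) (r = Add(4, Mul(-1, Add(Mul(Rational(1, 20), 7), 94))) = Add(4, Mul(-1, Add(Rational(7, 20), 94))) = Add(4, Mul(-1, Rational(1887, 20))) = Add(4, Rational(-1887, 20)) = Rational(-1807, 20) ≈ -90.350)
Add(B, Mul(-1, r)) = Add(Rational(14929, 4), Mul(-1, Rational(-1807, 20))) = Add(Rational(14929, 4), Rational(1807, 20)) = Rational(19113, 5)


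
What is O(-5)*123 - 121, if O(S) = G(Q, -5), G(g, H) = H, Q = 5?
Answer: -736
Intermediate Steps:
O(S) = -5
O(-5)*123 - 121 = -5*123 - 121 = -615 - 121 = -736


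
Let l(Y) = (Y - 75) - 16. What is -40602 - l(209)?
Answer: -40720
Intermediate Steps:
l(Y) = -91 + Y (l(Y) = (-75 + Y) - 16 = -91 + Y)
-40602 - l(209) = -40602 - (-91 + 209) = -40602 - 1*118 = -40602 - 118 = -40720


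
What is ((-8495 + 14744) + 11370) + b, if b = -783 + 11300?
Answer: 28136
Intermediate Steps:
b = 10517
((-8495 + 14744) + 11370) + b = ((-8495 + 14744) + 11370) + 10517 = (6249 + 11370) + 10517 = 17619 + 10517 = 28136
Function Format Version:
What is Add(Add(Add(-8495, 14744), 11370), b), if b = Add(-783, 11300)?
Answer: 28136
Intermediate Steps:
b = 10517
Add(Add(Add(-8495, 14744), 11370), b) = Add(Add(Add(-8495, 14744), 11370), 10517) = Add(Add(6249, 11370), 10517) = Add(17619, 10517) = 28136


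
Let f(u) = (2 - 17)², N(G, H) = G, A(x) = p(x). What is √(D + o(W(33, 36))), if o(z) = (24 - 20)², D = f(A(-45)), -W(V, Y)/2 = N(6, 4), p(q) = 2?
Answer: √241 ≈ 15.524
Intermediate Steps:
A(x) = 2
W(V, Y) = -12 (W(V, Y) = -2*6 = -12)
f(u) = 225 (f(u) = (-15)² = 225)
D = 225
o(z) = 16 (o(z) = 4² = 16)
√(D + o(W(33, 36))) = √(225 + 16) = √241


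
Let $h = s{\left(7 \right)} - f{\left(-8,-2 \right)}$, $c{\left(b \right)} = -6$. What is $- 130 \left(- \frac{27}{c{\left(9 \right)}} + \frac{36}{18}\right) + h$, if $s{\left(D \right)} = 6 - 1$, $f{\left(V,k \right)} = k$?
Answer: $-838$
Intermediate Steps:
$s{\left(D \right)} = 5$
$h = 7$ ($h = 5 - -2 = 5 + 2 = 7$)
$- 130 \left(- \frac{27}{c{\left(9 \right)}} + \frac{36}{18}\right) + h = - 130 \left(- \frac{27}{-6} + \frac{36}{18}\right) + 7 = - 130 \left(\left(-27\right) \left(- \frac{1}{6}\right) + 36 \cdot \frac{1}{18}\right) + 7 = - 130 \left(\frac{9}{2} + 2\right) + 7 = \left(-130\right) \frac{13}{2} + 7 = -845 + 7 = -838$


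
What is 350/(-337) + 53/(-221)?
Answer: -95211/74477 ≈ -1.2784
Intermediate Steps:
350/(-337) + 53/(-221) = 350*(-1/337) + 53*(-1/221) = -350/337 - 53/221 = -95211/74477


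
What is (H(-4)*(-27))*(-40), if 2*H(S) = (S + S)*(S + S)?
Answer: 34560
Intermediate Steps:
H(S) = 2*S² (H(S) = ((S + S)*(S + S))/2 = ((2*S)*(2*S))/2 = (4*S²)/2 = 2*S²)
(H(-4)*(-27))*(-40) = ((2*(-4)²)*(-27))*(-40) = ((2*16)*(-27))*(-40) = (32*(-27))*(-40) = -864*(-40) = 34560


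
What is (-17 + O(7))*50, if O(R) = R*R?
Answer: 1600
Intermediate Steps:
O(R) = R²
(-17 + O(7))*50 = (-17 + 7²)*50 = (-17 + 49)*50 = 32*50 = 1600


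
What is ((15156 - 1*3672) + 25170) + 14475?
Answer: 51129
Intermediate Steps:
((15156 - 1*3672) + 25170) + 14475 = ((15156 - 3672) + 25170) + 14475 = (11484 + 25170) + 14475 = 36654 + 14475 = 51129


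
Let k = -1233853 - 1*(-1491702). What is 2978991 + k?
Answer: 3236840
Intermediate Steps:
k = 257849 (k = -1233853 + 1491702 = 257849)
2978991 + k = 2978991 + 257849 = 3236840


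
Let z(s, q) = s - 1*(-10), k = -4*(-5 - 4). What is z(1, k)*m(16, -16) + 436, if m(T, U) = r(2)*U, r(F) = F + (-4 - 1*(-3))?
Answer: 260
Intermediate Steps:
r(F) = -1 + F (r(F) = F + (-4 + 3) = F - 1 = -1 + F)
k = 36 (k = -4*(-9) = 36)
z(s, q) = 10 + s (z(s, q) = s + 10 = 10 + s)
m(T, U) = U (m(T, U) = (-1 + 2)*U = 1*U = U)
z(1, k)*m(16, -16) + 436 = (10 + 1)*(-16) + 436 = 11*(-16) + 436 = -176 + 436 = 260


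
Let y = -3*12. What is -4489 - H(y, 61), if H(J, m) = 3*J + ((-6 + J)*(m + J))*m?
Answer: 59669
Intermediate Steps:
y = -36
H(J, m) = 3*J + m*(-6 + J)*(J + m) (H(J, m) = 3*J + ((-6 + J)*(J + m))*m = 3*J + m*(-6 + J)*(J + m))
-4489 - H(y, 61) = -4489 - (-6*61² + 3*(-36) - 36*61² + 61*(-36)² - 6*(-36)*61) = -4489 - (-6*3721 - 108 - 36*3721 + 61*1296 + 13176) = -4489 - (-22326 - 108 - 133956 + 79056 + 13176) = -4489 - 1*(-64158) = -4489 + 64158 = 59669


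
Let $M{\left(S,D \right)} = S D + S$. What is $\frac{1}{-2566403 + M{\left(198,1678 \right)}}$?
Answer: $- \frac{1}{2233961} \approx -4.4764 \cdot 10^{-7}$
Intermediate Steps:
$M{\left(S,D \right)} = S + D S$ ($M{\left(S,D \right)} = D S + S = S + D S$)
$\frac{1}{-2566403 + M{\left(198,1678 \right)}} = \frac{1}{-2566403 + 198 \left(1 + 1678\right)} = \frac{1}{-2566403 + 198 \cdot 1679} = \frac{1}{-2566403 + 332442} = \frac{1}{-2233961} = - \frac{1}{2233961}$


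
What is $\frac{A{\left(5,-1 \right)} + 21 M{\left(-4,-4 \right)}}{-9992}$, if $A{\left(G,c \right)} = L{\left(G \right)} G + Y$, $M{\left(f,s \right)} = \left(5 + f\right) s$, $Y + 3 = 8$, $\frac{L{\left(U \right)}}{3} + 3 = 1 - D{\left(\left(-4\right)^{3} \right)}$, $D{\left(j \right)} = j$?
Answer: $- \frac{851}{9992} \approx -0.085168$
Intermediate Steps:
$L{\left(U \right)} = 186$ ($L{\left(U \right)} = -9 + 3 \left(1 - \left(-4\right)^{3}\right) = -9 + 3 \left(1 - -64\right) = -9 + 3 \left(1 + 64\right) = -9 + 3 \cdot 65 = -9 + 195 = 186$)
$Y = 5$ ($Y = -3 + 8 = 5$)
$M{\left(f,s \right)} = s \left(5 + f\right)$
$A{\left(G,c \right)} = 5 + 186 G$ ($A{\left(G,c \right)} = 186 G + 5 = 5 + 186 G$)
$\frac{A{\left(5,-1 \right)} + 21 M{\left(-4,-4 \right)}}{-9992} = \frac{\left(5 + 186 \cdot 5\right) + 21 \left(- 4 \left(5 - 4\right)\right)}{-9992} = \left(\left(5 + 930\right) + 21 \left(\left(-4\right) 1\right)\right) \left(- \frac{1}{9992}\right) = \left(935 + 21 \left(-4\right)\right) \left(- \frac{1}{9992}\right) = \left(935 - 84\right) \left(- \frac{1}{9992}\right) = 851 \left(- \frac{1}{9992}\right) = - \frac{851}{9992}$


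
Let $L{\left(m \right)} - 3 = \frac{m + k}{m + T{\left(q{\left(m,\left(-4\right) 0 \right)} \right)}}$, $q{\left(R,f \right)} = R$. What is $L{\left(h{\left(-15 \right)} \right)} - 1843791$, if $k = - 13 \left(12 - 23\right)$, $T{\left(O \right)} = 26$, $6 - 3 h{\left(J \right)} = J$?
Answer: $- \frac{20281618}{11} \approx -1.8438 \cdot 10^{6}$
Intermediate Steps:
$h{\left(J \right)} = 2 - \frac{J}{3}$
$k = 143$ ($k = \left(-13\right) \left(-11\right) = 143$)
$L{\left(m \right)} = 3 + \frac{143 + m}{26 + m}$ ($L{\left(m \right)} = 3 + \frac{m + 143}{m + 26} = 3 + \frac{143 + m}{26 + m}$)
$L{\left(h{\left(-15 \right)} \right)} - 1843791 = \frac{221 + 4 \left(2 - -5\right)}{26 + \left(2 - -5\right)} - 1843791 = \frac{221 + 4 \left(2 + 5\right)}{26 + \left(2 + 5\right)} - 1843791 = \frac{221 + 4 \cdot 7}{26 + 7} - 1843791 = \frac{221 + 28}{33} - 1843791 = \frac{1}{33} \cdot 249 - 1843791 = \frac{83}{11} - 1843791 = - \frac{20281618}{11}$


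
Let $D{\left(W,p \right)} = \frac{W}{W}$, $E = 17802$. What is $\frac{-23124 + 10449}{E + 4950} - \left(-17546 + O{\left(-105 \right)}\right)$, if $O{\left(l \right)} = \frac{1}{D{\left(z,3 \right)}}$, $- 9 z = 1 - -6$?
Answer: $\frac{133057055}{7584} \approx 17544.0$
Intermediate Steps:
$z = - \frac{7}{9}$ ($z = - \frac{1 - -6}{9} = - \frac{1 + 6}{9} = \left(- \frac{1}{9}\right) 7 = - \frac{7}{9} \approx -0.77778$)
$D{\left(W,p \right)} = 1$
$O{\left(l \right)} = 1$ ($O{\left(l \right)} = 1^{-1} = 1$)
$\frac{-23124 + 10449}{E + 4950} - \left(-17546 + O{\left(-105 \right)}\right) = \frac{-23124 + 10449}{17802 + 4950} - \left(-17546 + 1\right) = - \frac{12675}{22752} - -17545 = \left(-12675\right) \frac{1}{22752} + 17545 = - \frac{4225}{7584} + 17545 = \frac{133057055}{7584}$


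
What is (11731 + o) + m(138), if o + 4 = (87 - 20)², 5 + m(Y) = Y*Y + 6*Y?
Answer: 36083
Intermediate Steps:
m(Y) = -5 + Y² + 6*Y (m(Y) = -5 + (Y*Y + 6*Y) = -5 + (Y² + 6*Y) = -5 + Y² + 6*Y)
o = 4485 (o = -4 + (87 - 20)² = -4 + 67² = -4 + 4489 = 4485)
(11731 + o) + m(138) = (11731 + 4485) + (-5 + 138² + 6*138) = 16216 + (-5 + 19044 + 828) = 16216 + 19867 = 36083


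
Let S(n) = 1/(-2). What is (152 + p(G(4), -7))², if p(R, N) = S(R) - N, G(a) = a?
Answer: 100489/4 ≈ 25122.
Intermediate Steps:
S(n) = -½
p(R, N) = -½ - N
(152 + p(G(4), -7))² = (152 + (-½ - 1*(-7)))² = (152 + (-½ + 7))² = (152 + 13/2)² = (317/2)² = 100489/4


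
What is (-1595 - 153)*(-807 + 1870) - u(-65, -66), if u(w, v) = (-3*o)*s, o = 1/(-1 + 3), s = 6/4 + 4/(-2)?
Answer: -7432499/4 ≈ -1.8581e+6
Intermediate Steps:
s = -½ (s = 6*(¼) + 4*(-½) = 3/2 - 2 = -½ ≈ -0.50000)
o = ½ (o = 1/2 = ½ ≈ 0.50000)
u(w, v) = ¾ (u(w, v) = -3*½*(-½) = -3/2*(-½) = ¾)
(-1595 - 153)*(-807 + 1870) - u(-65, -66) = (-1595 - 153)*(-807 + 1870) - 1*¾ = -1748*1063 - ¾ = -1858124 - ¾ = -7432499/4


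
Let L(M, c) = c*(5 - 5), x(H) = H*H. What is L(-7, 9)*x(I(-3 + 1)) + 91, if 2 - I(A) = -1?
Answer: 91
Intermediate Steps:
I(A) = 3 (I(A) = 2 - 1*(-1) = 2 + 1 = 3)
x(H) = H²
L(M, c) = 0 (L(M, c) = c*0 = 0)
L(-7, 9)*x(I(-3 + 1)) + 91 = 0*3² + 91 = 0*9 + 91 = 0 + 91 = 91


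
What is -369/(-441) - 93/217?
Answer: 20/49 ≈ 0.40816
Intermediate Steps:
-369/(-441) - 93/217 = -369*(-1/441) - 93*1/217 = 41/49 - 3/7 = 20/49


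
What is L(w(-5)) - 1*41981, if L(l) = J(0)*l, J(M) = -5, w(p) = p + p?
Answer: -41931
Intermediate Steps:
w(p) = 2*p
L(l) = -5*l
L(w(-5)) - 1*41981 = -10*(-5) - 1*41981 = -5*(-10) - 41981 = 50 - 41981 = -41931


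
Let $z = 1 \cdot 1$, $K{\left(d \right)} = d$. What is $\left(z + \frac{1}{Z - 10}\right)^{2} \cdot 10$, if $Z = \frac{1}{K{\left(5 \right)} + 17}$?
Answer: $\frac{388090}{47961} \approx 8.0918$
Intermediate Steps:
$z = 1$
$Z = \frac{1}{22}$ ($Z = \frac{1}{5 + 17} = \frac{1}{22} \approx 0.045455$)
$\left(z + \frac{1}{Z - 10}\right)^{2} \cdot 10 = \left(1 + \frac{1}{\frac{1}{22} - 10}\right)^{2} \cdot 10 = \left(1 + \frac{1}{- \frac{219}{22}}\right)^{2} \cdot 10 = \left(1 - \frac{22}{219}\right)^{2} \cdot 10 = \left(\frac{197}{219}\right)^{2} \cdot 10 = \frac{38809}{47961} \cdot 10 = \frac{388090}{47961}$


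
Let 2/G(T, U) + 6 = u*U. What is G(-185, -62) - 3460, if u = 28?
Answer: -3013661/871 ≈ -3460.0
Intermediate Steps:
G(T, U) = 2/(-6 + 28*U)
G(-185, -62) - 3460 = 1/(-3 + 14*(-62)) - 3460 = 1/(-3 - 868) - 3460 = 1/(-871) - 3460 = -1/871 - 3460 = -3013661/871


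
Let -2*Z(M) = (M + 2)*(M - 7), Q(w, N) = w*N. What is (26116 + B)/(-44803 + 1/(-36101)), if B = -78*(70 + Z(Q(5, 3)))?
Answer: -117147745/202179138 ≈ -0.57943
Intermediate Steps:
Q(w, N) = N*w
Z(M) = -(-7 + M)*(2 + M)/2 (Z(M) = -(M + 2)*(M - 7)/2 = -(2 + M)*(-7 + M)/2 = -(-7 + M)*(2 + M)/2)
B = -156 (B = -78*(70 + (7 - (3*5)²/2 + 5*(3*5)/2)) = -78*(70 + (7 - ½*15² + (5/2)*15)) = -78*(70 + (7 - ½*225 + 75/2)) = -78*(70 + (7 - 225/2 + 75/2)) = -78*(70 - 68) = -78*2 = -156)
(26116 + B)/(-44803 + 1/(-36101)) = (26116 - 156)/(-44803 + 1/(-36101)) = 25960/(-44803 - 1/36101) = 25960/(-1617433104/36101) = 25960*(-36101/1617433104) = -117147745/202179138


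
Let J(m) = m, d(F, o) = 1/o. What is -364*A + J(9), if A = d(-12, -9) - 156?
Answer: 511501/9 ≈ 56833.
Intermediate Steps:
A = -1405/9 (A = 1/(-9) - 156 = -1/9 - 156 = -1405/9 ≈ -156.11)
-364*A + J(9) = -364*(-1405/9) + 9 = 511420/9 + 9 = 511501/9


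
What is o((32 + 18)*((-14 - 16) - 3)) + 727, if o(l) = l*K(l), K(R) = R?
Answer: 2723227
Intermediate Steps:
o(l) = l² (o(l) = l*l = l²)
o((32 + 18)*((-14 - 16) - 3)) + 727 = ((32 + 18)*((-14 - 16) - 3))² + 727 = (50*(-30 - 3))² + 727 = (50*(-33))² + 727 = (-1650)² + 727 = 2722500 + 727 = 2723227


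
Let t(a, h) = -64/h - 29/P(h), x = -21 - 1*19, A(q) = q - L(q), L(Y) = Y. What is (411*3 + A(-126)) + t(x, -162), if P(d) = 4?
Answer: 397271/324 ≈ 1226.1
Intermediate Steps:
A(q) = 0 (A(q) = q - q = 0)
x = -40 (x = -21 - 19 = -40)
t(a, h) = -29/4 - 64/h (t(a, h) = -64/h - 29/4 = -29/4 - 64/h)
(411*3 + A(-126)) + t(x, -162) = (411*3 + 0) + (-29/4 - 64/(-162)) = (1233 + 0) + (-29/4 - 64*(-1/162)) = 1233 + (-29/4 + 32/81) = 1233 - 2221/324 = 397271/324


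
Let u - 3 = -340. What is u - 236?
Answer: -573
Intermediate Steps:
u = -337 (u = 3 - 340 = -337)
u - 236 = -337 - 236 = -573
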